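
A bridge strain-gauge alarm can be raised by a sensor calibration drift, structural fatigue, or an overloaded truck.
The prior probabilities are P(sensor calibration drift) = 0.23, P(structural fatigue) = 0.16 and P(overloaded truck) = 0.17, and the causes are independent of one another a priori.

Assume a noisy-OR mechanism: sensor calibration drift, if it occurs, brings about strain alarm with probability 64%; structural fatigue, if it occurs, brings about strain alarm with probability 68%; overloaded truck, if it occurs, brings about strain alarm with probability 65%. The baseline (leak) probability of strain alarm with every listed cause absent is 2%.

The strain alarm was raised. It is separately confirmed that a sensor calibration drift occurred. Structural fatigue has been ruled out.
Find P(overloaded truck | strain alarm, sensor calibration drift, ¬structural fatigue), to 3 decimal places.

Under noisy-OR, P(strain alarm | causes) = 1 − (1−0.02)·∏(1−qᵢ) over the active causes.
Enumerate both values of overloaded truck and weight by the priors:
  P(strain alarm | sensor calibration drift, ¬structural fatigue) = 0.6472*0.83 + 0.87652*0.17
        = 0.537176 + 0.149008 = 0.686184
The terms with overloaded truck present sum to 0.149008, so
  P(overloaded truck | strain alarm, sensor calibration drift, ¬structural fatigue) = 0.149008 / 0.686184 ≈ 0.217

P(overloaded truck | strain alarm, sensor calibration drift, ¬structural fatigue) ≈ 0.217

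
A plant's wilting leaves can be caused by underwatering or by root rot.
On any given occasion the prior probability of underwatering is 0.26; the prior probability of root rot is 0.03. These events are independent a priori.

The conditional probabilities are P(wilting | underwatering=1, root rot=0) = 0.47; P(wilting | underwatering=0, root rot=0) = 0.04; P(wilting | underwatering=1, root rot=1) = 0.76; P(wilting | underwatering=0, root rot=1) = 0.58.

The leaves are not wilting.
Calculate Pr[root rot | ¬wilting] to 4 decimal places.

Numerator (weight on configurations with root rot): 0.009324 + 0.001872 = 0.011196
The normalizing constant is 0.96·0.74·0.97 + 0.42·0.74·0.03 + 0.53·0.26·0.97 + 0.24·0.26·0.03 = 0.833950
P(root rot | ¬wilting) = 0.011196/0.833950 ≈ 0.0134

Pr[root rot | ¬wilting] ≈ 0.0134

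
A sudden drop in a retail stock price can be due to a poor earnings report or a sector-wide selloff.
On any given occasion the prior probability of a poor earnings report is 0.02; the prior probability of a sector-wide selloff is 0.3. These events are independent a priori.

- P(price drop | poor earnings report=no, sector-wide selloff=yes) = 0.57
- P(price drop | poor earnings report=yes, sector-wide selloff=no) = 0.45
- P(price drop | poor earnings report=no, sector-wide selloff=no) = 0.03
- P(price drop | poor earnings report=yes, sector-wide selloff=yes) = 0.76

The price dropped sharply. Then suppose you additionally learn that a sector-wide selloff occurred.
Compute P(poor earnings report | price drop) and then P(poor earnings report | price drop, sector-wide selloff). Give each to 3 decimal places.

By total probability over the 4 (poor earnings report, sector-wide selloff) configurations:
  P(price drop) = 0.03*0.98*0.7 + 0.57*0.98*0.3 + 0.45*0.02*0.7 + 0.76*0.02*0.3
        = 0.020580 + 0.167580 + 0.006300 + 0.004560 = 0.199020
Keeping only the poor earnings report-present terms gives 0.010860, so
  P(poor earnings report | price drop) = 0.010860 / 0.199020 ≈ 0.055

Now condition on the additional information:
P(price drop | sector-wide selloff) = 0.57×0.98 + 0.76×0.02 = 0.558600 + 0.015200 = 0.573800
Restricting to configurations with poor earnings report present: 0.76×0.02 = 0.015200.
So P(poor earnings report | price drop, sector-wide selloff) = 0.015200/0.573800 ≈ 0.026.

P(poor earnings report | price drop) ≈ 0.055; P(poor earnings report | price drop, sector-wide selloff) ≈ 0.026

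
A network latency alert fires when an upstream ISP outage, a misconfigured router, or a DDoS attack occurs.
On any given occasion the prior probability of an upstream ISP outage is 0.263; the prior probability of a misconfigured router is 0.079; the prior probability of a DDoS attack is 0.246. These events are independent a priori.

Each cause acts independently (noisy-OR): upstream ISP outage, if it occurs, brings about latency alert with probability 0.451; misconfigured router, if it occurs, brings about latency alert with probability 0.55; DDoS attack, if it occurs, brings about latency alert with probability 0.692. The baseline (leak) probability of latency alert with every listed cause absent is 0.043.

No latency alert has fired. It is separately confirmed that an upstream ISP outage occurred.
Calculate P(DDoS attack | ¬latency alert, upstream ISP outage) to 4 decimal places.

P(DDoS attack | ¬latency alert, upstream ISP outage) ≈ 0.0913

Under noisy-OR, P(latency alert | causes) = 1 − (1−0.043)·∏(1−qᵢ) over the active causes.
P(¬latency alert | upstream ISP outage) = 0.525393×0.921×0.754 + 0.161821×0.921×0.246 + 0.236427×0.079×0.754 + 0.072819×0.079×0.246 = 0.364851 + 0.036663 + 0.014083 + 0.001415 = 0.417012
Of this, 0.038078 comes from 0.036663 + 0.001415 (the DDoS attack=true cases).
P(DDoS attack | ¬latency alert, upstream ISP outage) = 0.038078 / 0.417012 ≈ 0.0913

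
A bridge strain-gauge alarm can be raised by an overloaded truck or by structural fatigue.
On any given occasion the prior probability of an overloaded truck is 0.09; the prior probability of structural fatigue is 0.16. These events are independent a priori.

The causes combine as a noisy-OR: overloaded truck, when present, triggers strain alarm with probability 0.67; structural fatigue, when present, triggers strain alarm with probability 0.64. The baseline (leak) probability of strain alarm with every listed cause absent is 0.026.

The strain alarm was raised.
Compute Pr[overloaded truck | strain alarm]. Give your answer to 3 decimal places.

Pr[overloaded truck | strain alarm] ≈ 0.359

Under noisy-OR, P(strain alarm | causes) = 1 − (1−0.026)·∏(1−qᵢ) over the active causes.
P(strain alarm) = 0.026*0.91*0.84 + 0.64936*0.91*0.16 + 0.67858*0.09*0.84 + 0.884289*0.09*0.16 = 0.019874 + 0.094547 + 0.051301 + 0.012734 = 0.178456
Restricting to configurations with overloaded truck present: 0.051301 + 0.012734 = 0.064035.
So P(overloaded truck | strain alarm) = 0.064035/0.178456 ≈ 0.359.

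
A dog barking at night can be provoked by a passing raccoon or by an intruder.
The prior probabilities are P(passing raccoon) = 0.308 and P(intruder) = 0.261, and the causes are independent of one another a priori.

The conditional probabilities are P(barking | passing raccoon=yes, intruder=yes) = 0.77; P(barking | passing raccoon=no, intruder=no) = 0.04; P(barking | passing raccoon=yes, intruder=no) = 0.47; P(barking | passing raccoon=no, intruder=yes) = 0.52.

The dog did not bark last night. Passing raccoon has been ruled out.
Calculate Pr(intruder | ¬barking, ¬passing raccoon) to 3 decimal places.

Pr(intruder | ¬barking, ¬passing raccoon) ≈ 0.150

P(¬barking | ¬passing raccoon) = 0.96·0.739 + 0.48·0.261 = 0.709440 + 0.125280 = 0.834720
Restricting to configurations with intruder present: 0.48·0.261 = 0.125280.
P(intruder | ¬barking, ¬passing raccoon) = 0.125280 / 0.834720 ≈ 0.150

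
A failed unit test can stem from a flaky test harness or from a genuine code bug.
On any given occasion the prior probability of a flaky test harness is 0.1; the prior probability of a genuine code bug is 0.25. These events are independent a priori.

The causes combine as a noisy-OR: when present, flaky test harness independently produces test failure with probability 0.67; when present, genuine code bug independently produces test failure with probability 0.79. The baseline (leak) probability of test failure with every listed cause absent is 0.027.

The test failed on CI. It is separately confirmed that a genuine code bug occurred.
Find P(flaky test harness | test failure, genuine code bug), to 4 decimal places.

P(flaky test harness | test failure, genuine code bug) ≈ 0.1152

Under noisy-OR, P(test failure | causes) = 1 − (1−0.027)·∏(1−qᵢ) over the active causes.
Sum P(test failure|·) weighted by the priors over both values of flaky test harness:
  P(test failure | genuine code bug) = 0.79567*0.9 + 0.932571*0.1
        = 0.716103 + 0.093257 = 0.809360
The terms with flaky test harness present sum to 0.093257, so
  P(flaky test harness | test failure, genuine code bug) = 0.093257 / 0.809360 ≈ 0.1152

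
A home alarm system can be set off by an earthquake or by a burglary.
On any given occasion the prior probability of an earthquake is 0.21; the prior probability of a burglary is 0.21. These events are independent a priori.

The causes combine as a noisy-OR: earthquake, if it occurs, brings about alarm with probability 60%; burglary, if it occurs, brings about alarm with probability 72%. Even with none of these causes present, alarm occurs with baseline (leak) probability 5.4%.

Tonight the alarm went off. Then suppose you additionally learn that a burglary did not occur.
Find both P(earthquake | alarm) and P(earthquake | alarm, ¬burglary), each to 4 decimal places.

P(earthquake | alarm) ≈ 0.4780; P(earthquake | alarm, ¬burglary) ≈ 0.7537

Under noisy-OR, P(alarm | causes) = 1 − (1−0.054)·∏(1−qᵢ) over the active causes.
P(alarm) = 0.054·0.79·0.79 + 0.73512·0.79·0.21 + 0.6216·0.21·0.79 + 0.894048·0.21·0.21 = 0.033701 + 0.121956 + 0.103123 + 0.039428 = 0.298208
Restricting to configurations with earthquake present: 0.103123 + 0.039428 = 0.142551.
Hence the posterior is 0.142551/0.298208 ≈ 0.4780.

Now condition on the additional information:
For the numerator, keep only earthquake=true terms: 0.6216*0.21 = 0.130536
Denominator P(alarm | ¬burglary): 0.054*0.79 + 0.6216*0.21 = 0.173196
Posterior = 0.130536 / 0.173196 ≈ 0.7537
Ruling out burglary raises the posterior on earthquake — the flip side of explaining away.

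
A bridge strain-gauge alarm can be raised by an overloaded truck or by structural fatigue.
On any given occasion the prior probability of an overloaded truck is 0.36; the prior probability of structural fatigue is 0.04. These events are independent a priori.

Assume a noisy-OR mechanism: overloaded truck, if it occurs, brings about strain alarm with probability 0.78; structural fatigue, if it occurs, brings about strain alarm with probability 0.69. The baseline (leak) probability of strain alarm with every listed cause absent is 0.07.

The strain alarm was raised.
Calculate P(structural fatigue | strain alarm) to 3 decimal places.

P(structural fatigue | strain alarm) ≈ 0.091

Under noisy-OR, P(strain alarm | causes) = 1 − (1−0.07)·∏(1−qᵢ) over the active causes.
By total probability over the 4 (overloaded truck, structural fatigue) configurations:
  P(strain alarm) = 0.07×0.64×0.96 + 0.7117×0.64×0.04 + 0.7954×0.36×0.96 + 0.936574×0.36×0.04
        = 0.043008 + 0.018220 + 0.274890 + 0.013487 = 0.349605
Configurations with structural fatigue contribute 0.031707, so
  P(structural fatigue | strain alarm) = 0.031707 / 0.349605 ≈ 0.091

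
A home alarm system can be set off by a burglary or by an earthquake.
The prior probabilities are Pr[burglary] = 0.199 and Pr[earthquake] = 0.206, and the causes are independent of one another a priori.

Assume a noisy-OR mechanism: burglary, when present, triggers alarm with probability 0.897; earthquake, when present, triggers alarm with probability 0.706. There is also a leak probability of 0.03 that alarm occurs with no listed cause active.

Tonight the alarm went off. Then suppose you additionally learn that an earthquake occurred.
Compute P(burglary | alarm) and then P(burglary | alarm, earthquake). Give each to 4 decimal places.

Under noisy-OR, P(alarm | causes) = 1 − (1−0.03)·∏(1−qᵢ) over the active causes.
Weight on burglary=true, given the evidence: 0.142220 + 0.039790 = 0.182010
Normalizer over all consistent configurations: 0.03×0.801×0.794 + 0.71482×0.801×0.206 + 0.90009×0.199×0.794 + 0.970626×0.199×0.206 = 0.319040
P(burglary | alarm) = 0.182010/0.319040 ≈ 0.5705

With the extra evidence:
For the numerator, keep only burglary=true terms: 0.970626*0.199 = 0.193155
Denominator P(alarm | earthquake): 0.71482*0.801 + 0.970626*0.199 = 0.765726
P(burglary | alarm, earthquake) = 0.193155/0.765726 ≈ 0.2523
The drop from 0.5705 to 0.2523 is the explaining-away (discounting) effect.

P(burglary | alarm) ≈ 0.5705; P(burglary | alarm, earthquake) ≈ 0.2523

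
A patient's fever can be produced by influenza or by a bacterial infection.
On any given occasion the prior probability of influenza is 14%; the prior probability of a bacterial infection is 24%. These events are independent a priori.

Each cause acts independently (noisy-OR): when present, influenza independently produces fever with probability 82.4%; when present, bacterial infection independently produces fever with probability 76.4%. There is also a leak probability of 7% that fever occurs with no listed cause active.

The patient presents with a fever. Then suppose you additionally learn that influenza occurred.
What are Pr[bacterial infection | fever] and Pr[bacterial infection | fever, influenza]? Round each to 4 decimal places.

Under noisy-OR, P(fever | causes) = 1 − (1−0.07)·∏(1−qᵢ) over the active causes.
Weight on bacterial infection=true, given the evidence: 0.161099 + 0.032302 = 0.193401
Denominator P(fever): 0.07·0.86·0.76 + 0.78052·0.86·0.24 + 0.83632·0.14·0.76 + 0.961372·0.14·0.24 = 0.328137
P(bacterial infection | fever) = 0.193401/0.328137 ≈ 0.5894

Now condition on the additional information:
By total probability over both values of bacterial infection:
  P(fever | influenza) = 0.83632*0.76 + 0.961372*0.24
        = 0.635603 + 0.230729 = 0.866332
Configurations with bacterial infection contribute 0.230729, so
  P(bacterial infection | fever, influenza) = 0.230729 / 0.866332 ≈ 0.2663
— influenza explains away the evidence for bacterial infection.

Pr[bacterial infection | fever] ≈ 0.5894; Pr[bacterial infection | fever, influenza] ≈ 0.2663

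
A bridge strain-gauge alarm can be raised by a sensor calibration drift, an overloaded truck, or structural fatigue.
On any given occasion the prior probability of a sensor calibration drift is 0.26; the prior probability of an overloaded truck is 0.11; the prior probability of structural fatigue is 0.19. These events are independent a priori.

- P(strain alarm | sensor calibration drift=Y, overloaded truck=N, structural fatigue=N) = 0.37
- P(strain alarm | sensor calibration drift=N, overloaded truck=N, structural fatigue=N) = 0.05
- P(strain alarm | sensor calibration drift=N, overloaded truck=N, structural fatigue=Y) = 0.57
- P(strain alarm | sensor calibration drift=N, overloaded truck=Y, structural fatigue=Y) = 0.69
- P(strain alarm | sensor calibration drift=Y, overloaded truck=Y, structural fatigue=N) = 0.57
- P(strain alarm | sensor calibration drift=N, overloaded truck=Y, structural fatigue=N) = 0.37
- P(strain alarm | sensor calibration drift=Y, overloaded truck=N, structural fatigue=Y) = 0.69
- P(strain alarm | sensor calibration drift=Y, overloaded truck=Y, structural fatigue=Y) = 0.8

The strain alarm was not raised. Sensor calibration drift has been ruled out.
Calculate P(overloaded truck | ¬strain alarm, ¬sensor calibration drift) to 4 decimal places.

P(overloaded truck | ¬strain alarm, ¬sensor calibration drift) ≈ 0.0763

By total probability over the 4 (overloaded truck, structural fatigue) configurations:
  P(¬strain alarm | ¬sensor calibration drift) = 0.95×0.89×0.81 + 0.43×0.89×0.19 + 0.63×0.11×0.81 + 0.31×0.11×0.19
        = 0.684855 + 0.072713 + 0.056133 + 0.006479 = 0.820180
Configurations with overloaded truck contribute 0.062612, so
  P(overloaded truck | ¬strain alarm, ¬sensor calibration drift) = 0.062612 / 0.820180 ≈ 0.0763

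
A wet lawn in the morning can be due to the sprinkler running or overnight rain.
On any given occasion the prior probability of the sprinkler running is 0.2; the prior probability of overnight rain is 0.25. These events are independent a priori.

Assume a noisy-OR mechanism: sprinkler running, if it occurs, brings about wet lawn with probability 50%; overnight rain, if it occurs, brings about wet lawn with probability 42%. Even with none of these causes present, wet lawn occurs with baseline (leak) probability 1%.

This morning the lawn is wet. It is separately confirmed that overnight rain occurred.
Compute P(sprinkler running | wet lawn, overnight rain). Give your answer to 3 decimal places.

Under noisy-OR, P(wet lawn | causes) = 1 − (1−0.01)·∏(1−qᵢ) over the active causes.
By total probability over both values of sprinkler running:
  P(wet lawn | overnight rain) = 0.4258*0.8 + 0.7129*0.2
        = 0.340640 + 0.142580 = 0.483220
Keeping only the sprinkler running-present terms gives 0.142580, so
  P(sprinkler running | wet lawn, overnight rain) = 0.142580 / 0.483220 ≈ 0.295

P(sprinkler running | wet lawn, overnight rain) ≈ 0.295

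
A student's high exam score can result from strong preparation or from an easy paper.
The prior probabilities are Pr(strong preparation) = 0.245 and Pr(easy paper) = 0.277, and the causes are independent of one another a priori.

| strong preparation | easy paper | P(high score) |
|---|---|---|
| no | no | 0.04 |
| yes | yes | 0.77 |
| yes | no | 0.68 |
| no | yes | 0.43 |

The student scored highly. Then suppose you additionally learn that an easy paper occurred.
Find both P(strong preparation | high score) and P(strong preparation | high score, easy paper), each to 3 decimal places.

By total probability over the 4 (strong preparation, easy paper) configurations:
  P(high score) = 0.04·0.755·0.723 + 0.43·0.755·0.277 + 0.68·0.245·0.723 + 0.77·0.245·0.277
        = 0.021835 + 0.089928 + 0.120452 + 0.052256 = 0.284471
The terms with strong preparation present sum to 0.172708, so
  P(strong preparation | high score) = 0.172708 / 0.284471 ≈ 0.607

Now condition on the additional information:
Numerator (weight on configurations with strong preparation): 0.77*0.245 = 0.188650
The normalizing constant is 0.43*0.755 + 0.77*0.245 = 0.513300
P(strong preparation | high score, easy paper) = 0.188650/0.513300 ≈ 0.368
Conditioning on easy paper lowers the posterior on strong preparation: the classic explaining-away effect in a common-effect structure.

P(strong preparation | high score) ≈ 0.607; P(strong preparation | high score, easy paper) ≈ 0.368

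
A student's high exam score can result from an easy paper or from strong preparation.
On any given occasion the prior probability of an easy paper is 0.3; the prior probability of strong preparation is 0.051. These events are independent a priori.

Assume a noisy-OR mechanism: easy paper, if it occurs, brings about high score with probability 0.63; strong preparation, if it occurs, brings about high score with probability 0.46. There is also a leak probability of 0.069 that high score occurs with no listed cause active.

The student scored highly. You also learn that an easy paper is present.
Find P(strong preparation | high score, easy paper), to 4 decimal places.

P(strong preparation | high score, easy paper) ≈ 0.0626

Under noisy-OR, P(high score | causes) = 1 − (1−0.069)·∏(1−qᵢ) over the active causes.
P(high score | easy paper) = 0.65553×0.949 + 0.813986×0.051 = 0.622098 + 0.041513 = 0.663611
The strong preparation-present share is 0.813986×0.051 = 0.041513.
P(strong preparation | high score, easy paper) = 0.041513 / 0.663611 ≈ 0.0626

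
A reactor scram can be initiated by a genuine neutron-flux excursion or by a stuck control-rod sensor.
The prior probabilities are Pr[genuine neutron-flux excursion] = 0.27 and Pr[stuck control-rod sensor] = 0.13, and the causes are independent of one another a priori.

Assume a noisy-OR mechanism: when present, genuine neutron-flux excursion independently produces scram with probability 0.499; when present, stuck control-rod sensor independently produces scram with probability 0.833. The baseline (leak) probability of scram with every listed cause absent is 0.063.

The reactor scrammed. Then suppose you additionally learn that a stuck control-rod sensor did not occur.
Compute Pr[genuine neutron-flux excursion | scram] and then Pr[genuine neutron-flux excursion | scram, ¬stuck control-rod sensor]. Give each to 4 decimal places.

Under noisy-OR, P(scram | causes) = 1 − (1−0.063)·∏(1−qᵢ) over the active causes.
Sum P(scram|·) weighted by the priors over the 4 (genuine neutron-flux excursion, stuck control-rod sensor) configurations:
  P(scram) = 0.063·0.73·0.87 + 0.843521·0.73·0.13 + 0.530563·0.27·0.87 + 0.921604·0.27·0.13
        = 0.040011 + 0.080050 + 0.124629 + 0.032348 = 0.277038
The terms with genuine neutron-flux excursion present sum to 0.156977, so
  P(genuine neutron-flux excursion | scram) = 0.156977 / 0.277038 ≈ 0.5666

Now also conditioning on stuck control-rod sensor≠true:
For the numerator, keep only genuine neutron-flux excursion=true terms: 0.530563·0.27 = 0.143252
The normalizing constant is 0.063·0.73 + 0.530563·0.27 = 0.189242
P(genuine neutron-flux excursion | scram, ¬stuck control-rod sensor) = 0.143252/0.189242 ≈ 0.7570
Ruling out stuck control-rod sensor raises the posterior on genuine neutron-flux excursion — the flip side of explaining away.

Pr[genuine neutron-flux excursion | scram] ≈ 0.5666; Pr[genuine neutron-flux excursion | scram, ¬stuck control-rod sensor] ≈ 0.7570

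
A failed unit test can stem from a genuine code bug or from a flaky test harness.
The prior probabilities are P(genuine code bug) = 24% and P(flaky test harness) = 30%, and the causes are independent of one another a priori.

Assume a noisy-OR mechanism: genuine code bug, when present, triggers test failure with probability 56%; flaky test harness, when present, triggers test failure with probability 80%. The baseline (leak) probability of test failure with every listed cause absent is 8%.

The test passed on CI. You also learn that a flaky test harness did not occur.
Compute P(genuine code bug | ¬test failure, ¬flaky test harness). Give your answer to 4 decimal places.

P(genuine code bug | ¬test failure, ¬flaky test harness) ≈ 0.1220

Under noisy-OR, P(test failure | causes) = 1 − (1−0.08)·∏(1−qᵢ) over the active causes.
P(¬test failure | ¬flaky test harness) = 0.92*0.76 + 0.4048*0.24 = 0.699200 + 0.097152 = 0.796352
The genuine code bug-present share is 0.4048*0.24 = 0.097152.
Hence the posterior is 0.097152/0.796352 ≈ 0.1220.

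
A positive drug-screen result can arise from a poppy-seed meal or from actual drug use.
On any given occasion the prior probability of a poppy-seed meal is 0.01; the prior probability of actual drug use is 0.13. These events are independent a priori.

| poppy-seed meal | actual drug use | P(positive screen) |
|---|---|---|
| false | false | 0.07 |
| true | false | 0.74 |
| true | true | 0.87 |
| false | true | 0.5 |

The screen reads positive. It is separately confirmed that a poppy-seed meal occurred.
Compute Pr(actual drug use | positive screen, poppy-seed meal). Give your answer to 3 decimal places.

Pr(actual drug use | positive screen, poppy-seed meal) ≈ 0.149

Enumerate both values of actual drug use and weight by the priors:
  P(positive screen | poppy-seed meal) = 0.74·0.87 + 0.87·0.13
        = 0.643800 + 0.113100 = 0.756900
Configurations with actual drug use contribute 0.113100, so
  P(actual drug use | positive screen, poppy-seed meal) = 0.113100 / 0.756900 ≈ 0.149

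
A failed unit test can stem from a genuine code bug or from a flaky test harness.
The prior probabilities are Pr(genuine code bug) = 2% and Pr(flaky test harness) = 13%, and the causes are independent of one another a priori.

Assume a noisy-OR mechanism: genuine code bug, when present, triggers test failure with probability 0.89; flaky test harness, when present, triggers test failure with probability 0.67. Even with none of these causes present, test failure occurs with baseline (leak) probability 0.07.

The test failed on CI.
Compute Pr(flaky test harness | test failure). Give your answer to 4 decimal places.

Pr(flaky test harness | test failure) ≈ 0.5467

Under noisy-OR, P(test failure | causes) = 1 − (1−0.07)·∏(1−qᵢ) over the active causes.
By total probability over the 4 (genuine code bug, flaky test harness) configurations:
  P(test failure) = 0.07·0.98·0.87 + 0.6931·0.98·0.13 + 0.8977·0.02·0.87 + 0.966241·0.02·0.13
        = 0.059682 + 0.088301 + 0.015620 + 0.002512 = 0.166115
Keeping only the flaky test harness-present terms gives 0.090813, so
  P(flaky test harness | test failure) = 0.090813 / 0.166115 ≈ 0.5467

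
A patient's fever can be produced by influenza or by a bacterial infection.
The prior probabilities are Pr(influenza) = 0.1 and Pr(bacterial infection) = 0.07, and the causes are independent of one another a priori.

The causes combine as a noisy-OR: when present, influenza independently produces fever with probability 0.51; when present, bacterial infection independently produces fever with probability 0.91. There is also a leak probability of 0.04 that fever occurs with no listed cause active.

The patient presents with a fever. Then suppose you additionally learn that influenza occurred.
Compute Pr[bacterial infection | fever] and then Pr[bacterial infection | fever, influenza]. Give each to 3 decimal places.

Pr[bacterial infection | fever] ≈ 0.437; Pr[bacterial infection | fever, influenza] ≈ 0.120

Under noisy-OR, P(fever | causes) = 1 − (1−0.04)·∏(1−qᵢ) over the active causes.
P(fever) = 0.04*0.9*0.93 + 0.9136*0.9*0.07 + 0.5296*0.1*0.93 + 0.957664*0.1*0.07 = 0.033480 + 0.057557 + 0.049253 + 0.006704 = 0.146994
Of this, 0.064261 comes from 0.057557 + 0.006704 (the bacterial infection=true cases).
So P(bacterial infection | fever) = 0.064261/0.146994 ≈ 0.437.

Now also conditioning on influenza=true:
Enumerate both values of bacterial infection and weight by the priors:
  P(fever | influenza) = 0.5296*0.93 + 0.957664*0.07
        = 0.492528 + 0.067036 = 0.559564
The terms with bacterial infection present sum to 0.067036, so
  P(bacterial infection | fever, influenza) = 0.067036 / 0.559564 ≈ 0.120
Conditioning on influenza lowers the posterior on bacterial infection: the classic explaining-away effect in a common-effect structure.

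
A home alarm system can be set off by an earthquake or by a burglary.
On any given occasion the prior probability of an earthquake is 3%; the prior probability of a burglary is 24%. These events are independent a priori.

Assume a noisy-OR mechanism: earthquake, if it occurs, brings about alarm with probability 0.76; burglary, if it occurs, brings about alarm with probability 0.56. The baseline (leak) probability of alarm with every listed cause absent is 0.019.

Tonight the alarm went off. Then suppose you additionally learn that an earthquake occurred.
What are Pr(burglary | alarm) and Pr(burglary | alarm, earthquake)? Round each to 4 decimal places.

Under noisy-OR, P(alarm | causes) = 1 − (1−0.019)·∏(1−qᵢ) over the active causes.
Sum P(alarm|·) weighted by the priors over the 4 (earthquake, burglary) configurations:
  P(alarm) = 0.019*0.97*0.76 + 0.56836*0.97*0.24 + 0.76456*0.03*0.76 + 0.896406*0.03*0.24
        = 0.014007 + 0.132314 + 0.017432 + 0.006454 = 0.170207
Keeping only the burglary-present terms gives 0.138768, so
  P(burglary | alarm) = 0.138768 / 0.170207 ≈ 0.8153

Now also conditioning on earthquake=true:
For the numerator, keep only burglary=true terms: 0.896406·0.24 = 0.215137
The normalizing constant is 0.76456·0.76 + 0.896406·0.24 = 0.796203
P(burglary | alarm, earthquake) = 0.215137/0.796203 ≈ 0.2702
— earthquake explains away the evidence for burglary.

Pr(burglary | alarm) ≈ 0.8153; Pr(burglary | alarm, earthquake) ≈ 0.2702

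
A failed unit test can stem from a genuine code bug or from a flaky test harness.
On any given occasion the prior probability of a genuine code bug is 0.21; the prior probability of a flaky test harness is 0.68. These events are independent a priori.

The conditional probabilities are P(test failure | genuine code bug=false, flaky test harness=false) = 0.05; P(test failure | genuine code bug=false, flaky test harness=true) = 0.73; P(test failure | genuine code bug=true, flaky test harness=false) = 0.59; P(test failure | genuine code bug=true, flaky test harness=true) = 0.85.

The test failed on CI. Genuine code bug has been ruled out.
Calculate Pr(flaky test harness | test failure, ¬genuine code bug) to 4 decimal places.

Sum P(test failure|·) weighted by the priors over both values of flaky test harness:
  P(test failure | ¬genuine code bug) = 0.05×0.32 + 0.73×0.68
        = 0.016000 + 0.496400 = 0.512400
The terms with flaky test harness present sum to 0.496400, so
  P(flaky test harness | test failure, ¬genuine code bug) = 0.496400 / 0.512400 ≈ 0.9688

Pr(flaky test harness | test failure, ¬genuine code bug) ≈ 0.9688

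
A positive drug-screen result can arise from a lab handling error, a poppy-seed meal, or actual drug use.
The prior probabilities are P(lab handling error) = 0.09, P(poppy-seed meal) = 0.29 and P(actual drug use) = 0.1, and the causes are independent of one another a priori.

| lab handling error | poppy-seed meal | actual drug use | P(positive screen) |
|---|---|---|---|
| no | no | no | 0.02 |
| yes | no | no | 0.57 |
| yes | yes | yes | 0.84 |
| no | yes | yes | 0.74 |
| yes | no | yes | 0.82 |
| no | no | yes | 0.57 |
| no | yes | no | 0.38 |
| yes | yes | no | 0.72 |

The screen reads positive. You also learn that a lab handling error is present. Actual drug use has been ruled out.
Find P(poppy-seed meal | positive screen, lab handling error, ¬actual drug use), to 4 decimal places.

Numerator (weight on configurations with poppy-seed meal): 0.72×0.29 = 0.208800
Denominator P(positive screen | lab handling error, ¬actual drug use): 0.57×0.71 + 0.72×0.29 = 0.613500
P(poppy-seed meal | positive screen, lab handling error, ¬actual drug use) = 0.208800/0.613500 ≈ 0.3403

P(poppy-seed meal | positive screen, lab handling error, ¬actual drug use) ≈ 0.3403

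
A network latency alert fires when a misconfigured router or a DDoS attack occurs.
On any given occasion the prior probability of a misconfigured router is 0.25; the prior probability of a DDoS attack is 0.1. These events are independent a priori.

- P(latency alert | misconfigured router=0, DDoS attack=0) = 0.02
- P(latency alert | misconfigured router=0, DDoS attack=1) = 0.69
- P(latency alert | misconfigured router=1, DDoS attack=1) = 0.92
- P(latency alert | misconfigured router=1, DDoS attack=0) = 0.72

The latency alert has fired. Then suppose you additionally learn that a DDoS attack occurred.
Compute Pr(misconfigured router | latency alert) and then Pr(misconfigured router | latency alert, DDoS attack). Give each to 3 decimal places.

P(latency alert) = 0.02*0.75*0.9 + 0.69*0.75*0.1 + 0.72*0.25*0.9 + 0.92*0.25*0.1 = 0.013500 + 0.051750 + 0.162000 + 0.023000 = 0.250250
Restricting to configurations with misconfigured router present: 0.162000 + 0.023000 = 0.185000.
Hence the posterior is 0.185000/0.250250 ≈ 0.739.

With the extra evidence:
Numerator (weight on configurations with misconfigured router): 0.92*0.25 = 0.230000
Normalizer over all consistent configurations: 0.69*0.75 + 0.92*0.25 = 0.747500
Posterior = 0.230000 / 0.747500 ≈ 0.308
This is intercausal reasoning (explaining away): once DDoS attack accounts for the latency alert, misconfigured router becomes less likely.

Pr(misconfigured router | latency alert) ≈ 0.739; Pr(misconfigured router | latency alert, DDoS attack) ≈ 0.308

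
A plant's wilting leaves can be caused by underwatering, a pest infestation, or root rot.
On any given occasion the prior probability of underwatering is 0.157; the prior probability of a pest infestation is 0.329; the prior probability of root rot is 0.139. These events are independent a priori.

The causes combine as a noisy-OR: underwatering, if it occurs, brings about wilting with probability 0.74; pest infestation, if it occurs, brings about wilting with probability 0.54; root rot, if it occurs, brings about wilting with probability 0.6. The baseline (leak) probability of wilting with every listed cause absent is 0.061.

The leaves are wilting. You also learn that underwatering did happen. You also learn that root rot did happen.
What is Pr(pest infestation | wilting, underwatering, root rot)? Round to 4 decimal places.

Under noisy-OR, P(wilting | causes) = 1 − (1−0.061)·∏(1−qᵢ) over the active causes.
P(wilting | underwatering, root rot) = 0.902344×0.671 + 0.955078×0.329 = 0.605473 + 0.314221 = 0.919694
Of this, 0.314221 comes from 0.955078×0.329 (the pest infestation=true cases).
So P(pest infestation | wilting, underwatering, root rot) = 0.314221/0.919694 ≈ 0.3417.

Pr(pest infestation | wilting, underwatering, root rot) ≈ 0.3417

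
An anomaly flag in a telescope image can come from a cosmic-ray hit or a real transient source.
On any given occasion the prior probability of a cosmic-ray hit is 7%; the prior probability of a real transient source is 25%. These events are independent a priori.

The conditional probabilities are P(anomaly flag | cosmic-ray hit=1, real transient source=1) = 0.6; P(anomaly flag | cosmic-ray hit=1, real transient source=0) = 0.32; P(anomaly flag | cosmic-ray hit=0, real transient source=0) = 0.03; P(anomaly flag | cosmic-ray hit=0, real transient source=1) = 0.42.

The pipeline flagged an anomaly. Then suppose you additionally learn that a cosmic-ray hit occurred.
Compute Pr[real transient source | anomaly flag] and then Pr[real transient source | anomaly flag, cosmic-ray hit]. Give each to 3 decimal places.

P(anomaly flag) = 0.03×0.93×0.75 + 0.42×0.93×0.25 + 0.32×0.07×0.75 + 0.6×0.07×0.25 = 0.020925 + 0.097650 + 0.016800 + 0.010500 = 0.145875
The real transient source-present share is 0.097650 + 0.010500 = 0.108150.
Hence the posterior is 0.108150/0.145875 ≈ 0.741.

Now condition on the additional information:
By total probability over both values of real transient source:
  P(anomaly flag | cosmic-ray hit) = 0.32*0.75 + 0.6*0.25
        = 0.240000 + 0.150000 = 0.390000
Configurations with real transient source contribute 0.150000, so
  P(real transient source | anomaly flag, cosmic-ray hit) = 0.150000 / 0.390000 ≈ 0.385
This is intercausal reasoning (explaining away): once cosmic-ray hit accounts for the anomaly flag, real transient source becomes less likely.

Pr[real transient source | anomaly flag] ≈ 0.741; Pr[real transient source | anomaly flag, cosmic-ray hit] ≈ 0.385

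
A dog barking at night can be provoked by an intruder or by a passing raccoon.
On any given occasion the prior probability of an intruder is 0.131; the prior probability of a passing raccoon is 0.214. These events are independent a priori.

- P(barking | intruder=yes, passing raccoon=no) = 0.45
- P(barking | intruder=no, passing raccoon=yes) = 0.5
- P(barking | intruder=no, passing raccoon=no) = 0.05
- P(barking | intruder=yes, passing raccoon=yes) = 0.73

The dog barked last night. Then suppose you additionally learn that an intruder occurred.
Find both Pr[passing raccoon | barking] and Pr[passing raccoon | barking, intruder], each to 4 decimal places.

Enumerate the 4 (intruder, passing raccoon) configurations and weight by the priors:
  P(barking) = 0.05·0.869·0.786 + 0.5·0.869·0.214 + 0.45·0.131·0.786 + 0.73·0.131·0.214
        = 0.034152 + 0.092983 + 0.046335 + 0.020465 = 0.193935
Configurations with passing raccoon contribute 0.113448, so
  P(passing raccoon | barking) = 0.113448 / 0.193935 ≈ 0.5850

Now condition on the additional information:
By total probability over both values of passing raccoon:
  P(barking | intruder) = 0.45*0.786 + 0.73*0.214
        = 0.353700 + 0.156220 = 0.509920
Keeping only the passing raccoon-present terms gives 0.156220, so
  P(passing raccoon | barking, intruder) = 0.156220 / 0.509920 ≈ 0.3064
— intruder explains away the evidence for passing raccoon.

Pr[passing raccoon | barking] ≈ 0.5850; Pr[passing raccoon | barking, intruder] ≈ 0.3064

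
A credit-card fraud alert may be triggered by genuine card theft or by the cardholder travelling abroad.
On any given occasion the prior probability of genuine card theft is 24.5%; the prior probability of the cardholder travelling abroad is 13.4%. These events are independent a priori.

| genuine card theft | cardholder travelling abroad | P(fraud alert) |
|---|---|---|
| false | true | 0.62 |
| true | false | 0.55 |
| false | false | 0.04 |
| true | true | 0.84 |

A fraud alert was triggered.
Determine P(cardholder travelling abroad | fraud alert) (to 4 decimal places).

P(fraud alert) = 0.04*0.755*0.866 + 0.62*0.755*0.134 + 0.55*0.245*0.866 + 0.84*0.245*0.134 = 0.026153 + 0.062725 + 0.116694 + 0.027577 = 0.233149
Restricting to configurations with cardholder travelling abroad present: 0.062725 + 0.027577 = 0.090302.
P(cardholder travelling abroad | fraud alert) = 0.090302 / 0.233149 ≈ 0.3873

P(cardholder travelling abroad | fraud alert) ≈ 0.3873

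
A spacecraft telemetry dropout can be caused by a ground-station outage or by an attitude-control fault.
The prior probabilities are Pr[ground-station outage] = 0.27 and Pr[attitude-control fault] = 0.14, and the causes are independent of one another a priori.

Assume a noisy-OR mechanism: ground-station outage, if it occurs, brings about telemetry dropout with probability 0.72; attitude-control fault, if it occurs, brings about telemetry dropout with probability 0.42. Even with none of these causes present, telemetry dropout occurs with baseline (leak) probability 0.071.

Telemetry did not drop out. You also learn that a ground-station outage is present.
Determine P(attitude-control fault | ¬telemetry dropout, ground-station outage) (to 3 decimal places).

P(attitude-control fault | ¬telemetry dropout, ground-station outage) ≈ 0.086

Under noisy-OR, P(telemetry dropout | causes) = 1 − (1−0.071)·∏(1−qᵢ) over the active causes.
Enumerate both values of attitude-control fault and weight by the priors:
  P(¬telemetry dropout | ground-station outage) = 0.26012*0.86 + 0.15087*0.14
        = 0.223703 + 0.021122 = 0.244825
Keeping only the attitude-control fault-present terms gives 0.021122, so
  P(attitude-control fault | ¬telemetry dropout, ground-station outage) = 0.021122 / 0.244825 ≈ 0.086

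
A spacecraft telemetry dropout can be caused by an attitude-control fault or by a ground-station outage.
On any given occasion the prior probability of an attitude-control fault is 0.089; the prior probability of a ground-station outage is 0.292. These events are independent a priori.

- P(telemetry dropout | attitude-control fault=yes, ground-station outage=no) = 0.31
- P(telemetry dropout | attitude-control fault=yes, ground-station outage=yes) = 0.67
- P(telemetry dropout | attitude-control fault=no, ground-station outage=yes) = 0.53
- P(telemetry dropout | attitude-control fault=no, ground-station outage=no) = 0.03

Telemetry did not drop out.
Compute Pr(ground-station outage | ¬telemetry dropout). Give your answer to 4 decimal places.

Pr(ground-station outage | ¬telemetry dropout) ≈ 0.1664

P(¬telemetry dropout) = 0.97*0.911*0.708 + 0.47*0.911*0.292 + 0.69*0.089*0.708 + 0.33*0.089*0.292 = 0.625638 + 0.125026 + 0.043478 + 0.008576 = 0.802718
Of this, 0.133602 comes from 0.125026 + 0.008576 (the ground-station outage=true cases).
P(ground-station outage | ¬telemetry dropout) = 0.133602 / 0.802718 ≈ 0.1664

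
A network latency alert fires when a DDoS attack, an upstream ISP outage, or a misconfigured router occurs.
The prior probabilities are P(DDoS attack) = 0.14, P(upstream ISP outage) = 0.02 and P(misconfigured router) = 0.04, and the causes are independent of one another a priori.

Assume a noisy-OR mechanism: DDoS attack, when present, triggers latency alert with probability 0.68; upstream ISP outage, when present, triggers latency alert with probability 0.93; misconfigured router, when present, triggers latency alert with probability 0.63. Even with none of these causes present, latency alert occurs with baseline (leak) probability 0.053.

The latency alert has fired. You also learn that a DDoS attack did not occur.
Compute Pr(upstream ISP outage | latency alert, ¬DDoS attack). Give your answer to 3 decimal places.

Pr(upstream ISP outage | latency alert, ¬DDoS attack) ≈ 0.199

Under noisy-OR, P(latency alert | causes) = 1 − (1−0.053)·∏(1−qᵢ) over the active causes.
Enumerate the 4 (upstream ISP outage, misconfigured router) configurations and weight by the priors:
  P(latency alert | ¬DDoS attack) = 0.053×0.98×0.96 + 0.64961×0.98×0.04 + 0.93371×0.02×0.96 + 0.975473×0.02×0.04
        = 0.049862 + 0.025465 + 0.017927 + 0.000780 = 0.094034
The terms with upstream ISP outage present sum to 0.018707, so
  P(upstream ISP outage | latency alert, ¬DDoS attack) = 0.018707 / 0.094034 ≈ 0.199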